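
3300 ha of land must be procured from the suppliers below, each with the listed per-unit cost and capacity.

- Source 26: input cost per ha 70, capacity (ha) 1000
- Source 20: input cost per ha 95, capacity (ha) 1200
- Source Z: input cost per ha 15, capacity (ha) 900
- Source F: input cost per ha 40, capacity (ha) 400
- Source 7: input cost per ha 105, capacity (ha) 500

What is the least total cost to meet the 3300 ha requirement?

Fill from the cheapest supplier first.
Source Z (15): use full 900 — 2400 ha to go.
Source F at 40: take all 400 ha — 2000 still needed.
Source 26 (70): use full 1000 — 1000 ha to go.
Source 20 at 95: take 1000 of its 1200 — requirement met.
Source 7: unused.
Cost = 900×15 + 400×40 + 1000×70 + 1000×95 = 194500.

194500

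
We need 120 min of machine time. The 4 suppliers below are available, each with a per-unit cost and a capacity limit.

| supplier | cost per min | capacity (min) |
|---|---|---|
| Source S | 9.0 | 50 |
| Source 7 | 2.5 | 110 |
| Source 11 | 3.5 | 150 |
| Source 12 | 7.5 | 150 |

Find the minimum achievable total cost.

Cheapest first:
Source 7 (2.5): use full 110 → 10 min to go.
Source 11 at 3.5: take 10 of its 150 → requirement met.
Source 12, Source S: unused.
Cost = 110×2.5 + 10×3.5 = 310.

310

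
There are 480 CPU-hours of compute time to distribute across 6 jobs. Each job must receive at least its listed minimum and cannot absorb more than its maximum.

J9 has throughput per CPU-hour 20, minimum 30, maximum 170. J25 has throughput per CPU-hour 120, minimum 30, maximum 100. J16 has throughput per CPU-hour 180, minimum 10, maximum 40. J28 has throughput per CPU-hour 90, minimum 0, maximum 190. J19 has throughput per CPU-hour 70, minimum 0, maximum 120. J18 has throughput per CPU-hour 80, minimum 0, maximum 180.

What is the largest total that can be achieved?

Meeting every minimum uses 30+30+10+0+0+0 = 70 CPU-hours, leaving 410.
Rank by throughput per CPU-hour: J16 180 > J25 120 > J28 90 > J18 80 > J19 70 > J9 20.
J16: +30 to 40 (cap) ; 380 left.
J25: +70 to 100 (cap) ; 310 left.
J28 takes 190 more to reach its cap of 190 ; 120 left.
J18: +120 (room for 180) → 120. Pool exhausted.
Total = 20×30 + 120×100 + 180×40 + 90×190 + 80×120 = 46500.

46500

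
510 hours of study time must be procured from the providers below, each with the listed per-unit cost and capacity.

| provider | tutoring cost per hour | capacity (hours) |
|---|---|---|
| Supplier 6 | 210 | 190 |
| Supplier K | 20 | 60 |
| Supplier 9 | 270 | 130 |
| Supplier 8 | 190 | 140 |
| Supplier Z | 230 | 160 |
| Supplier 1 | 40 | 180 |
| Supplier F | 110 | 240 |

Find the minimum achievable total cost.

Cheapest first:
Supplier K (20): use full 60 ; 450 hours to go.
Supplier 1 at 40: take all 180 hours ; 270 still needed.
Supplier F at 110: take all 240 hours ; 30 still needed.
Supplier 8 (190): take the remaining 30 ; done.
Supplier 6, Supplier Z, Supplier 9: unused.
Cost = 60×20 + 180×40 + 240×110 + 30×190 = 40500.

40500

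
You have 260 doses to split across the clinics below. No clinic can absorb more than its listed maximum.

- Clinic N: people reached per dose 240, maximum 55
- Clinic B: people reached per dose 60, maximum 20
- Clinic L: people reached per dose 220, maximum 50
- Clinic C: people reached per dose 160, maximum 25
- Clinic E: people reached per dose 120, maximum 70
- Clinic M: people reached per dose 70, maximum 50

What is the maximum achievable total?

40700

Order the clinics by people reached per dose: Clinic N 240 > Clinic L 220 > Clinic C 160 > Clinic E 120 > Clinic M 70 > Clinic B 60.
Clinic N takes 55 to reach its cap of 55 → 205 left.
Give Clinic L 50 to hit its cap of 50 → 155 left.
Give Clinic C 25 to hit its cap of 25 → 130 left.
Clinic E takes 70 to reach its cap of 70 → 60 left.
Give Clinic M 50 to hit its cap of 50 → 10 left.
Only 10 left; Clinic B takes them to reach 10.
Total = 240×55 + 60×10 + 220×50 + 160×25 + 120×70 + 70×50 = 40700.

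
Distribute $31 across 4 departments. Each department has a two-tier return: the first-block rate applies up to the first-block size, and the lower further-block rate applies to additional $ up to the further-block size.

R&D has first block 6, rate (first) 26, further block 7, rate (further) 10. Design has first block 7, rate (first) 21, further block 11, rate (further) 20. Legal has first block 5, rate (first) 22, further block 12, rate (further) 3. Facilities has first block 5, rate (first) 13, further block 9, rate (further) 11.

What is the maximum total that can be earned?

Order all 8 blocks by rate: R&D/tier1 26 > Legal/tier1 22 > Design/tier1 21 > Design/tier2 20 > Facilities/tier1 13 > Facilities/tier2 11 > R&D/tier2 10 > Legal/tier2 3.
R&D/tier1 (26): +6 → 25 left.
Legal tier1 at 22: fill all 5 → 20 left.
Fill Design tier1 block (7 at 21) → 13 left.
Design tier2 at 20: fill all 11 → 2 left.
2 remain; put them into Facilities tier1 at 13.
Total = 26×6 + 22×5 + 21×7 + 20×11 + 13×2 = 659.

659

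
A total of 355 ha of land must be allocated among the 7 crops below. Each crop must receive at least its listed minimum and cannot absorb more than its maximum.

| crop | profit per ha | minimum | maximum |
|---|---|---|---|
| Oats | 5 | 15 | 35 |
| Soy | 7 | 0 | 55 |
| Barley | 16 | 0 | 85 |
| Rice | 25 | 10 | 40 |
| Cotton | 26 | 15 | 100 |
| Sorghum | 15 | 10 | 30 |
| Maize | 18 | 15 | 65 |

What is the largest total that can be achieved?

6795

Meeting every minimum uses 15+0+0+10+15+10+15 = 65 ha, leaving 290.
Order the crops by profit per ha: Cotton 26 > Rice 25 > Maize 18 > Barley 16 > Sorghum 15 > Soy 7 > Oats 5.
Give Cotton 85 more to hit its cap of 100 — 205 left.
Give Rice 30 more to hit its cap of 40 — 175 left.
Give Maize 50 more to hit its cap of 65 — 125 left.
Barley: +85 to 85 (cap) — 40 left.
Sorghum takes 20 more to reach its cap of 30 — 20 left.
Soy has room for 55 more but only 20 remain, so it gets 20.
Total = 5×15 + 7×20 + 16×85 + 25×40 + 26×100 + 15×30 + 18×65 = 6795.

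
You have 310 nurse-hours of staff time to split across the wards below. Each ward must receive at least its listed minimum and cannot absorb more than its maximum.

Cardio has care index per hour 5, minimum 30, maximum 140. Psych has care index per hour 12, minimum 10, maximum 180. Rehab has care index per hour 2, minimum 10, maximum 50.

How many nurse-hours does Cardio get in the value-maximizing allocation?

120

Meeting every minimum uses 30+10+10 = 50 nurse-hours, leaving 260.
Highest care index per hour first: Psych 12 > Cardio 5 > Rehab 2.
Psych takes 170 more to reach its cap of 180 → 90 left.
Cardio: +90 (room for 110) → 120. Pool exhausted.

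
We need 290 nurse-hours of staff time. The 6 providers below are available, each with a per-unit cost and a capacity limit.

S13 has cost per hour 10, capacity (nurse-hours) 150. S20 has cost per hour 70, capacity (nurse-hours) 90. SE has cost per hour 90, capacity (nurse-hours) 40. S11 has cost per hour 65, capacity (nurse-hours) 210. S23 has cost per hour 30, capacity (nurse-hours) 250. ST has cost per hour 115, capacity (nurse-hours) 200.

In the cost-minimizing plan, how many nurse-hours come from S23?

Use providers in increasing cost order.
S13 (10): use full 150 ; 140 nurse-hours to go.
S23 (30): take the remaining 140 ; done.
S11, S20, SE, ST: unused.

140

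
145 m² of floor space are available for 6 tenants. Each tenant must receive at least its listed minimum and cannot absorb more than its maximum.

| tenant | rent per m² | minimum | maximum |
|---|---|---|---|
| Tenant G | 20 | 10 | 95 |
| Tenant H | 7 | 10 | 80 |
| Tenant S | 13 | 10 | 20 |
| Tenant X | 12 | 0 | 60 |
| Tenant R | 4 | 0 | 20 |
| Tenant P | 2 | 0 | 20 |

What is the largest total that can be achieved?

2470

Meeting every minimum uses 10+10+10+0+0+0 = 30 m², leaving 115.
Rank by rent per m²: Tenant G 20 > Tenant S 13 > Tenant X 12 > Tenant H 7 > Tenant R 4 > Tenant P 2.
Tenant G takes 85 more to reach its cap of 95 → 30 left.
Tenant S takes 10 more to reach its cap of 20 → 20 left.
Tenant X has room for 60 more but only 20 remain, so it gets 20.
Total = 20×95 + 7×10 + 13×20 + 12×20 = 2470.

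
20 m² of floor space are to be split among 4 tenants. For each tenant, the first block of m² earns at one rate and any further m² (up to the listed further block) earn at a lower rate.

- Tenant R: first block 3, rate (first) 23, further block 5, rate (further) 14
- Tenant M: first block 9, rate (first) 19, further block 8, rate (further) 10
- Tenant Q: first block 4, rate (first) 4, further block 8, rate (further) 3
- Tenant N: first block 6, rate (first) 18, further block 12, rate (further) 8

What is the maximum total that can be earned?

Order all 8 blocks by rate: Tenant R/T1 23 > Tenant M/T1 19 > Tenant N/T1 18 > Tenant R/T2 14 > Tenant M/T2 10 > Tenant N/T2 8 > Tenant Q/T1 4 > Tenant Q/T2 3.
Tenant R T1 at 23: fill all 3 ; 17 left.
Tenant M T1 at 19: fill all 9 ; 8 left.
Fill Tenant N T1 block (6 at 18) ; 2 left.
Tenant R/T2: +2 of 5 at 14; pool empty.
Total = 23×3 + 19×9 + 18×6 + 14×2 = 376.

376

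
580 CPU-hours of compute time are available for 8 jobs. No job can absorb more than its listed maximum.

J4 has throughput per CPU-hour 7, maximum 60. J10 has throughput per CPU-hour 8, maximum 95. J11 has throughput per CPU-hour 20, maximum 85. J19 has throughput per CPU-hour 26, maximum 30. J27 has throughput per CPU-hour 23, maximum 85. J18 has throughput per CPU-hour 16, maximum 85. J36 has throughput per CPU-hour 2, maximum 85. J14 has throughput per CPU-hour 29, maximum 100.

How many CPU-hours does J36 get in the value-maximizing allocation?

Rank by throughput per CPU-hour: J14 29 > J19 26 > J27 23 > J11 20 > J18 16 > J10 8 > J4 7 > J36 2.
Give J14 100 to hit its cap of 100 → 480 left.
J19: +30 to 30 (cap) → 450 left.
J27 takes 85 to reach its cap of 85 → 365 left.
J11 takes 85 to reach its cap of 85 → 280 left.
J18 takes 85 to reach its cap of 85 → 195 left.
Give J10 95 to hit its cap of 95 → 100 left.
J4: +60 to 60 (cap) → 40 left.
J36 has room for 85 but only 40 remain, so it gets 40.

40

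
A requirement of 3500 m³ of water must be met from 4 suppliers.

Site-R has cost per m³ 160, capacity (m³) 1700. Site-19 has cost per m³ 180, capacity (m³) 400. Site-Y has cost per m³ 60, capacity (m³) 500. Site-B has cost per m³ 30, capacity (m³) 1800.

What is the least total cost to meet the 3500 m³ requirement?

Use suppliers in increasing cost order.
Take 1800 from Site-B at 30 → need 1700 more.
Take 500 from Site-Y at 60 → need 1200 more.
Site-R at 160: take 1200 of its 1700 → requirement met.
Site-19: unused.
Cost = 1800×30 + 500×60 + 1200×160 = 276000.

276000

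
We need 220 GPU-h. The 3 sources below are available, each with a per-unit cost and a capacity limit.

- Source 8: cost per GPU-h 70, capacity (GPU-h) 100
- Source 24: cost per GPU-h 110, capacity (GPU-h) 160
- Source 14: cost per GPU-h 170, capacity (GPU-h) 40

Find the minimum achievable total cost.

20200

Use sources in increasing cost order.
Source 8 at 70: take all 100 GPU-h ; 120 still needed.
Source 24 at 110: take 120 of its 160 ; requirement met.
Source 14: unused.
Cost = 100×70 + 120×110 = 20200.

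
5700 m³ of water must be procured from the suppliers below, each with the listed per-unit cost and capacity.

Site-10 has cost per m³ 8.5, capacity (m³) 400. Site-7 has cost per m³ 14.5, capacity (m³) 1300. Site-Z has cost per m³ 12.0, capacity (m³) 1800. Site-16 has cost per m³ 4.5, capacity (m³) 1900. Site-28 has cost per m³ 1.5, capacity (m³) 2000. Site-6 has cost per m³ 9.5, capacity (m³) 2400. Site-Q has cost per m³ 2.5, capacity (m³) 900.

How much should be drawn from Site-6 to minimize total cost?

500

Fill from the cheapest supplier first.
Site-28 at 1.5: take all 2000 m³ ; 3700 still needed.
Site-Q (2.5): use full 900 ; 2800 m³ to go.
Site-16 at 4.5: take all 1900 m³ ; 900 still needed.
Take 400 from Site-10 at 8.5 ; need 500 more.
Site-6 (9.5): take the remaining 500 ; done.
Site-Z, Site-7: unused.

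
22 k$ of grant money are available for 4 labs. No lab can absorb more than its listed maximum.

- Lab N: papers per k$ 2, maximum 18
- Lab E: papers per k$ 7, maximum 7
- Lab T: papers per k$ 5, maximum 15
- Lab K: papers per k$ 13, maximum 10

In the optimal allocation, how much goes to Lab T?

5

Rank by papers per k$: Lab K 13 > Lab E 7 > Lab T 5 > Lab N 2.
Give Lab K 10 to hit its cap of 10 — 12 left.
Lab E: +7 to 7 (cap) — 5 left.
Lab T has room for 15 but only 5 remain, so it gets 5.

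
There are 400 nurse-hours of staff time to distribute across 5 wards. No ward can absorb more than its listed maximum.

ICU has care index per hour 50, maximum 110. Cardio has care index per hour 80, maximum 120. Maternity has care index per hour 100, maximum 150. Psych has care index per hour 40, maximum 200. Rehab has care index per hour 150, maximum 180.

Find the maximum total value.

47600

Order the wards by care index per hour: Rehab 150 > Maternity 100 > Cardio 80 > ICU 50 > Psych 40.
Rehab takes 180 to reach its cap of 180 → 220 left.
Give Maternity 150 to hit its cap of 150 → 70 left.
Only 70 left; Cardio takes them to reach 70.
Total = 80×70 + 100×150 + 150×180 = 47600.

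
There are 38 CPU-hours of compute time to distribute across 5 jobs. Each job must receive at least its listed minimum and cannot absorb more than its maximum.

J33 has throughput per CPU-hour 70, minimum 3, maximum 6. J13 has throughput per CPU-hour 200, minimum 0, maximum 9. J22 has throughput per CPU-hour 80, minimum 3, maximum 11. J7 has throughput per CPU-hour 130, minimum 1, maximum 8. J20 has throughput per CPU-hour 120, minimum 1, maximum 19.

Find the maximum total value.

Meeting every minimum uses 3+0+3+1+1 = 8 CPU-hours, leaving 30.
Rank by throughput per CPU-hour: J13 200 > J7 130 > J20 120 > J22 80 > J33 70.
J13 takes 9 more to reach its cap of 9 ; 21 left.
Give J7 7 more to hit its cap of 8 ; 14 left.
J20 has room for 18 more but only 14 remain, so it gets 15.
Total = 70×3 + 200×9 + 80×3 + 130×8 + 120×15 = 5090.

5090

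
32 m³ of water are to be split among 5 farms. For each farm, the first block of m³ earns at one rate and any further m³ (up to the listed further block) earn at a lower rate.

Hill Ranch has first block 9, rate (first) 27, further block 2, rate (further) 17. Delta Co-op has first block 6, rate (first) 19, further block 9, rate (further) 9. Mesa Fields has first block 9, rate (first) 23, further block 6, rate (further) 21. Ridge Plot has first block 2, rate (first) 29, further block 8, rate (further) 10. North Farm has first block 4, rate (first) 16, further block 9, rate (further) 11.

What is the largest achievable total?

748

Order all 10 blocks by rate: Ridge Plot/tier1 29 > Hill Ranch/tier1 27 > Mesa Fields/tier1 23 > Mesa Fields/tier2 21 > Delta Co-op/tier1 19 > Hill Ranch/tier2 17 > North Farm/tier1 16 > North Farm/tier2 11 > Ridge Plot/tier2 10 > Delta Co-op/tier2 9.
Fill Ridge Plot tier1 block (2 at 29) — 30 left.
Hill Ranch/tier1 (27): +9 — 21 left.
Mesa Fields tier1 at 23: fill all 9 — 12 left.
Mesa Fields/tier2 (21): +6 — 6 left.
Delta Co-op tier1 at 19: fill all 6 — 0 left.
Total = 29×2 + 27×9 + 23×9 + 21×6 + 19×6 = 748.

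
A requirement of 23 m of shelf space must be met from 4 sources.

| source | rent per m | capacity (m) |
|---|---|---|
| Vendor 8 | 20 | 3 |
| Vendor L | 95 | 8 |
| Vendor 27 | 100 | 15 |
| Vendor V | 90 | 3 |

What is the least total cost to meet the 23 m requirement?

Cheapest first:
Vendor 8 at 20: take all 3 m ; 20 still needed.
Vendor V at 90: take all 3 m ; 17 still needed.
Vendor L at 95: take all 8 m ; 9 still needed.
Vendor 27 (100): take the remaining 9 ; done.
Cost = 3×20 + 3×90 + 8×95 + 9×100 = 1990.

1990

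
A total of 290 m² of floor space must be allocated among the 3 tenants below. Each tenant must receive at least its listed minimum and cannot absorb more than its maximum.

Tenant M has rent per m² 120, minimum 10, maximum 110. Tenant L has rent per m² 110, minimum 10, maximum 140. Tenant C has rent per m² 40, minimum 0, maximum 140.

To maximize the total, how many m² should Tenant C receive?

40

Meeting every minimum uses 10+10+0 = 20 m², leaving 270.
Rank by rent per m²: Tenant M 120 > Tenant L 110 > Tenant C 40.
Tenant M takes 100 more to reach its cap of 110 → 170 left.
Tenant L: +130 to 140 (cap) → 40 left.
Only 40 left; Tenant C takes them to reach 40.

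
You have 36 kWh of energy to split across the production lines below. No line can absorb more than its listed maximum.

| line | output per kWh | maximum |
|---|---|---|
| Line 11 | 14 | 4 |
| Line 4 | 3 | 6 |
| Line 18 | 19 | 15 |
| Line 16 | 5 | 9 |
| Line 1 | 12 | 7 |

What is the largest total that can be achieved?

473

Order the production lines by output per kWh: Line 18 19 > Line 11 14 > Line 1 12 > Line 16 5 > Line 4 3.
Give Line 18 15 to hit its cap of 15 → 21 left.
Line 11 takes 4 to reach its cap of 4 → 17 left.
Line 1 takes 7 to reach its cap of 7 → 10 left.
Give Line 16 9 to hit its cap of 9 → 1 left.
Only 1 left; Line 4 takes them to reach 1.
Total = 14×4 + 3×1 + 19×15 + 5×9 + 12×7 = 473.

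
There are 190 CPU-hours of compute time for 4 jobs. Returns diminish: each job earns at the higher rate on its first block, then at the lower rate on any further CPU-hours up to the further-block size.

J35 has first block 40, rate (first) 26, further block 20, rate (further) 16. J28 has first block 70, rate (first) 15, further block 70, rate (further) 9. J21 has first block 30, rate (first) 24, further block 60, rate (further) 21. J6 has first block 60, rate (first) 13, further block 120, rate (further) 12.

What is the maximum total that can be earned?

3940

Rank every tier by rate: J35/tier1 26 > J21/tier1 24 > J21/tier2 21 > J35/tier2 16 > J28/tier1 15 > J6/tier1 13 > J6/tier2 12 > J28/tier2 9.
J35 tier1 at 26: fill all 40 → 150 left.
Fill J21 tier1 block (30 at 24) → 120 left.
J21 tier2 at 21: fill all 60 → 60 left.
J35 tier2 at 16: fill all 20 → 40 left.
J28 tier1 at 15: only 40 left, fill 40.
Total = 26×40 + 24×30 + 21×60 + 16×20 + 15×40 = 3940.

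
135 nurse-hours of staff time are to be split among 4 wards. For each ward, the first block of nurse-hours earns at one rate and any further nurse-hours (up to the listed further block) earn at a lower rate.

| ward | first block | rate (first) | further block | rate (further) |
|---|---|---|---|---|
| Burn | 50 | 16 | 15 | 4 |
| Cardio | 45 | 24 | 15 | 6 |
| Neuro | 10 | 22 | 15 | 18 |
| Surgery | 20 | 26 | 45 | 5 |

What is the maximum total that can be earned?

Rank every tier by rate: Surgery/tier1 26 > Cardio/tier1 24 > Neuro/tier1 22 > Neuro/tier2 18 > Burn/tier1 16 > Cardio/tier2 6 > Surgery/tier2 5 > Burn/tier2 4.
Fill Surgery tier1 block (20 at 26) ; 115 left.
Fill Cardio tier1 block (45 at 24) ; 70 left.
Fill Neuro tier1 block (10 at 22) ; 60 left.
Fill Neuro tier2 block (15 at 18) ; 45 left.
Burn/tier1: +45 of 50 at 16; pool empty.
Total = 26×20 + 24×45 + 22×10 + 18×15 + 16×45 = 2810.

2810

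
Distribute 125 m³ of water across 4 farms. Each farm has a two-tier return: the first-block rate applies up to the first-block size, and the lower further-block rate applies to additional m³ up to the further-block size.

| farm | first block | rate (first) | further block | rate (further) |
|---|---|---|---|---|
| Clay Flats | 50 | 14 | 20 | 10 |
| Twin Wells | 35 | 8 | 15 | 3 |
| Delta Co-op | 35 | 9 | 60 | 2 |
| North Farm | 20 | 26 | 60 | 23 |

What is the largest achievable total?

Rank every tier by rate: North Farm/tier1 26 > North Farm/tier2 23 > Clay Flats/tier1 14 > Clay Flats/tier2 10 > Delta Co-op/tier1 9 > Twin Wells/tier1 8 > Twin Wells/tier2 3 > Delta Co-op/tier2 2.
Fill North Farm tier1 block (20 at 26) ; 105 left.
Fill North Farm tier2 block (60 at 23) ; 45 left.
Clay Flats/tier1: +45 of 50 at 14; pool empty.
Total = 26×20 + 23×60 + 14×45 = 2530.

2530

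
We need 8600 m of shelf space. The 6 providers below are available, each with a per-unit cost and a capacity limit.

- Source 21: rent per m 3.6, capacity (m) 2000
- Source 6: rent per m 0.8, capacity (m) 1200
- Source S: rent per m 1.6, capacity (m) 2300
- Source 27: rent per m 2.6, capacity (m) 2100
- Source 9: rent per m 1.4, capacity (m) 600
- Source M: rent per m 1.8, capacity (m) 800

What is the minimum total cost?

18140

Use providers in increasing cost order.
Take 1200 from Source 6 at 0.8 → need 7400 more.
Take 600 from Source 9 at 1.4 → need 6800 more.
Source S at 1.6: take all 2300 m → 4500 still needed.
Source M (1.8): use full 800 → 3700 m to go.
Source 27 at 2.6: take all 2100 m → 1600 still needed.
Take 1600 from Source 21 at 3.6 to finish.
Cost = 1200×0.8 + 600×1.4 + 2300×1.6 + 800×1.8 + 2100×2.6 + 1600×3.6 = 18140.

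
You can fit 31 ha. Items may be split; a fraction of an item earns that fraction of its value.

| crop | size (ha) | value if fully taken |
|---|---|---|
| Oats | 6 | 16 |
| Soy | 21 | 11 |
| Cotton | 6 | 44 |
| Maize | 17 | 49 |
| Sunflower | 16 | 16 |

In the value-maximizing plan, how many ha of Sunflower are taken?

2

Sort by value density: Cotton 44/6≈7.33, Maize 49/17≈2.88, Oats 16/6≈2.67, Sunflower 16/16≈1, Soy 11/21≈0.524.
Take all of Cotton (6 ha, value 44) — 25 ha left.
Maize: take in full, 17 ha for value 49 — 8 left.
All 6 ha of Oats fit (value 16) — 2 remain.
Only 2 ha remain; take 2/16 of Sunflower for value 16×2/16 = 2.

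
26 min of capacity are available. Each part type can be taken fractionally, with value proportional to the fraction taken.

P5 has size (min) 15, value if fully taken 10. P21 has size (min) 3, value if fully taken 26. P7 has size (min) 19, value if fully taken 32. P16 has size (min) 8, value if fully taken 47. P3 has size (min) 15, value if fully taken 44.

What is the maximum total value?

Sort by value density: P21 26/3≈8.67, P16 47/8≈5.88, P3 44/15≈2.93, P7 32/19≈1.68, P5 10/15≈0.667.
Take all of P21 (3 min, value 26) — 23 min left.
All 8 min of P16 fit (value 47) — 15 remain.
P3: take in full, 15 min for value 44 — 0 left.
Total value = 117.

117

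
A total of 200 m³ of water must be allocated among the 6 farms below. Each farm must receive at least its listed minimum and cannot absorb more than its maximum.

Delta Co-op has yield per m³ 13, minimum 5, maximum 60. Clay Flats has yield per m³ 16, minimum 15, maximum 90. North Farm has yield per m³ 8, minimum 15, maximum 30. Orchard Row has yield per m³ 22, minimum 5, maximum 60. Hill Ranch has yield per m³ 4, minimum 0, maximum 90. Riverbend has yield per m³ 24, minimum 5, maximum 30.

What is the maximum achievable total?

3665

Meeting every minimum uses 5+15+15+5+0+5 = 45 m³, leaving 155.
Order the farms by yield per m³: Riverbend 24 > Orchard Row 22 > Clay Flats 16 > Delta Co-op 13 > North Farm 8 > Hill Ranch 4.
Riverbend takes 25 more to reach its cap of 30 — 130 left.
Orchard Row takes 55 more to reach its cap of 60 — 75 left.
Clay Flats: +75 to 90 (cap) — 0 left.
Total = 13×5 + 16×90 + 8×15 + 22×60 + 24×30 = 3665.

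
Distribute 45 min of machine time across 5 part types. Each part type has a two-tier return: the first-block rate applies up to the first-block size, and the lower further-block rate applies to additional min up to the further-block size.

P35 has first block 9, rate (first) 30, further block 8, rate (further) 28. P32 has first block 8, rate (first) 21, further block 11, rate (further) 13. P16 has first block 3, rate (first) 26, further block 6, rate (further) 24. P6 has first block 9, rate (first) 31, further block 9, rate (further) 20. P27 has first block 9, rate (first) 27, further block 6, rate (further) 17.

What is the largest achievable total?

1259

Treat each block as its own option and order by rate: P6/first 31 > P35/first 30 > P35/second 28 > P27/first 27 > P16/first 26 > P16/second 24 > P32/first 21 > P6/second 20 > P27/second 17 > P32/second 13.
P6/first (31): +9 — 36 left.
Fill P35 first block (9 at 30) — 27 left.
Fill P35 second block (8 at 28) — 19 left.
Fill P27 first block (9 at 27) — 10 left.
P16/first (26): +3 — 7 left.
P16 second at 24: fill all 6 — 1 left.
P32 first at 21: only 1 left, fill 1.
Total = 31×9 + 30×9 + 28×8 + 27×9 + 26×3 + 24×6 + 21×1 = 1259.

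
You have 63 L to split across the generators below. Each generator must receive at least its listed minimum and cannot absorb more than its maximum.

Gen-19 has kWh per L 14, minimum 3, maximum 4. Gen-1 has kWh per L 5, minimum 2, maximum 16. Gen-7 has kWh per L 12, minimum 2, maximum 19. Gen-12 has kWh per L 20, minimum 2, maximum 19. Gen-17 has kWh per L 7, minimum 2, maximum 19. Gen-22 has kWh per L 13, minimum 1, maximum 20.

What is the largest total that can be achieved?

912

Meeting every minimum uses 3+2+2+2+2+1 = 12 L, leaving 51.
Order the generators by kWh per L: Gen-12 20 > Gen-19 14 > Gen-22 13 > Gen-7 12 > Gen-17 7 > Gen-1 5.
Gen-12: +17 to 19 (cap) → 34 left.
Give Gen-19 1 more to hit its cap of 4 → 33 left.
Give Gen-22 19 more to hit its cap of 20 → 14 left.
Only 14 left; Gen-7 takes them to reach 16.
Total = 14×4 + 5×2 + 12×16 + 20×19 + 7×2 + 13×20 = 912.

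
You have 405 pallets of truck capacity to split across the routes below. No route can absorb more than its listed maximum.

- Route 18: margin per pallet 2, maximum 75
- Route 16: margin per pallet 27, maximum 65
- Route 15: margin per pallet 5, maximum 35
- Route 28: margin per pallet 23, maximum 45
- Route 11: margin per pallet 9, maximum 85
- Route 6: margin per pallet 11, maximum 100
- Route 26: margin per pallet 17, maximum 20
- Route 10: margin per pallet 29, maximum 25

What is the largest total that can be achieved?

5955

Order the routes by margin per pallet: Route 10 29 > Route 16 27 > Route 28 23 > Route 26 17 > Route 6 11 > Route 11 9 > Route 15 5 > Route 18 2.
Route 10 takes 25 to reach its cap of 25 → 380 left.
Route 16 takes 65 to reach its cap of 65 → 315 left.
Route 28: +45 to 45 (cap) → 270 left.
Route 26 takes 20 to reach its cap of 20 → 250 left.
Route 6 takes 100 to reach its cap of 100 → 150 left.
Route 11: +85 to 85 (cap) → 65 left.
Give Route 15 35 to hit its cap of 35 → 30 left.
Only 30 left; Route 18 takes them to reach 30.
Total = 2×30 + 27×65 + 5×35 + 23×45 + 9×85 + 11×100 + 17×20 + 29×25 = 5955.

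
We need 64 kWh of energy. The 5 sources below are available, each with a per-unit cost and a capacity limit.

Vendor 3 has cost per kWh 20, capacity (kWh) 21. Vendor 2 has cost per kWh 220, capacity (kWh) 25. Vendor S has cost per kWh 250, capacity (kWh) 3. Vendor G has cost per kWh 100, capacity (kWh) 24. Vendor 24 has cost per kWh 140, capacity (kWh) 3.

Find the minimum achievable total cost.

Use sources in increasing cost order.
Vendor 3 (20): use full 21 — 43 kWh to go.
Take 24 from Vendor G at 100 — need 19 more.
Take 3 from Vendor 24 at 140 — need 16 more.
Vendor 2 at 220: take 16 of its 25 — requirement met.
Vendor S: unused.
Cost = 21×20 + 24×100 + 3×140 + 16×220 = 6760.

6760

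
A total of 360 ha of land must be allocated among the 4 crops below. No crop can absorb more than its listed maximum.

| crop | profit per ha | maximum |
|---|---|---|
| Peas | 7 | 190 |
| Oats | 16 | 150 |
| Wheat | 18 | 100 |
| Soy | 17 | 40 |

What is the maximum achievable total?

5370

Rank by profit per ha: Wheat 18 > Soy 17 > Oats 16 > Peas 7.
Wheat: +100 to 100 (cap) ; 260 left.
Give Soy 40 to hit its cap of 40 ; 220 left.
Give Oats 150 to hit its cap of 150 ; 70 left.
Only 70 left; Peas takes them to reach 70.
Total = 7×70 + 16×150 + 18×100 + 17×40 = 5370.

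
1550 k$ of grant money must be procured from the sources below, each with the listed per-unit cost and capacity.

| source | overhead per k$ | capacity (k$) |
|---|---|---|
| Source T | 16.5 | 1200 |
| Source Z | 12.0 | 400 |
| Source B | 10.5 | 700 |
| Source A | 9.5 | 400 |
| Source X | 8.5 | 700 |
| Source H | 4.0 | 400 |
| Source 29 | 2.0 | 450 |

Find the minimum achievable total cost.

8450

Fill from the cheapest source first.
Source 29 (2.0): use full 450 ; 1100 k$ to go.
Take 400 from Source H at 4.0 ; need 700 more.
Source X at 8.5: take all 700 k$ ; 0 still needed.
Source A, Source B, Source Z, Source T: unused.
Cost = 450×2.0 + 400×4.0 + 700×8.5 = 8450.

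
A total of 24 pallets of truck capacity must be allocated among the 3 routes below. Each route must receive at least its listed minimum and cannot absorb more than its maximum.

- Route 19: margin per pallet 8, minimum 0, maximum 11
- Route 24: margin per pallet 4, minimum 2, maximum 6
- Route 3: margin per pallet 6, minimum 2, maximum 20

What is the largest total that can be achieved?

162

Meeting every minimum uses 0+2+2 = 4 pallets, leaving 20.
Order the routes by margin per pallet: Route 19 8 > Route 3 6 > Route 24 4.
Route 19: +11 to 11 (cap) ; 9 left.
Route 3: +9 (room for 18) → 11. Pool exhausted.
Total = 8×11 + 4×2 + 6×11 = 162.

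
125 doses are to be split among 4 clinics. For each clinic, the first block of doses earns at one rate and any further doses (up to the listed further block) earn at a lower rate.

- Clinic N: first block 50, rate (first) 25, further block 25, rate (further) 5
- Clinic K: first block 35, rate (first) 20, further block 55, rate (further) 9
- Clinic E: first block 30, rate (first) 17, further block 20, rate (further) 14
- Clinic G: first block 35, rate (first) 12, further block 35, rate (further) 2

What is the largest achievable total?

2600

Rank every tier by rate: Clinic N/first 25 > Clinic K/first 20 > Clinic E/first 17 > Clinic E/second 14 > Clinic G/first 12 > Clinic K/second 9 > Clinic N/second 5 > Clinic G/second 2.
Clinic N first at 25: fill all 50 → 75 left.
Clinic K/first (20): +35 → 40 left.
Clinic E/first (17): +30 → 10 left.
10 remain; put them into Clinic E second at 14.
Total = 25×50 + 20×35 + 17×30 + 14×10 = 2600.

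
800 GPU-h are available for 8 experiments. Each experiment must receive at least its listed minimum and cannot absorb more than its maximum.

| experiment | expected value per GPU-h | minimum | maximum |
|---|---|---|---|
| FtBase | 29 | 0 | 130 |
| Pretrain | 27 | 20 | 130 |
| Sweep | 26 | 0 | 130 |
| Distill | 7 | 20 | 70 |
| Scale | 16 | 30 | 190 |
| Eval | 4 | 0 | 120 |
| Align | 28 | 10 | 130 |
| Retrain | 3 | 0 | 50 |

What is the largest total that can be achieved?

17910

Meeting every minimum uses 0+20+0+20+30+0+10+0 = 80 GPU-h, leaving 720.
Order the experiments by expected value per GPU-h: FtBase 29 > Align 28 > Pretrain 27 > Sweep 26 > Scale 16 > Distill 7 > Eval 4 > Retrain 3.
FtBase: +130 to 130 (cap) → 590 left.
Give Align 120 more to hit its cap of 130 → 470 left.
Give Pretrain 110 more to hit its cap of 130 → 360 left.
Give Sweep 130 more to hit its cap of 130 → 230 left.
Scale: +160 to 190 (cap) → 70 left.
Give Distill 50 more to hit its cap of 70 → 20 left.
Only 20 left; Eval takes them to reach 20.
Total = 29×130 + 27×130 + 26×130 + 7×70 + 16×190 + 4×20 + 28×130 = 17910.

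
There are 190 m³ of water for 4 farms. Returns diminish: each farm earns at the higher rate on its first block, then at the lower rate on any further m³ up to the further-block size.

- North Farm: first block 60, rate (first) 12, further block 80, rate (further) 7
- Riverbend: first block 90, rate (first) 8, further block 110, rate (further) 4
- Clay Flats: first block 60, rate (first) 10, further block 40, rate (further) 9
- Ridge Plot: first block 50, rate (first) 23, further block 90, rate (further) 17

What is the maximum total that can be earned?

Treat each block as its own option and order by rate: Ridge Plot/tier1 23 > Ridge Plot/tier2 17 > North Farm/tier1 12 > Clay Flats/tier1 10 > Clay Flats/tier2 9 > Riverbend/tier1 8 > North Farm/tier2 7 > Riverbend/tier2 4.
Fill Ridge Plot tier1 block (50 at 23) ; 140 left.
Ridge Plot/tier2 (17): +90 ; 50 left.
North Farm/tier1: +50 of 60 at 12; pool empty.
Total = 23×50 + 17×90 + 12×50 = 3280.

3280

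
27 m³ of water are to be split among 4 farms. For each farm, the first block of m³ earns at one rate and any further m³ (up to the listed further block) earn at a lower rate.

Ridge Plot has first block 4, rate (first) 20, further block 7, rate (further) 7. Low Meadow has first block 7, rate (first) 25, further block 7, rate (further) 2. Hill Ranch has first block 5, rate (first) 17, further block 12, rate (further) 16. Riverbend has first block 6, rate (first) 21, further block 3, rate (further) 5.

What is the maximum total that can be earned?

546

Order all 8 blocks by rate: Low Meadow/T1 25 > Riverbend/T1 21 > Ridge Plot/T1 20 > Hill Ranch/T1 17 > Hill Ranch/T2 16 > Ridge Plot/T2 7 > Riverbend/T2 5 > Low Meadow/T2 2.
Low Meadow T1 at 25: fill all 7 → 20 left.
Fill Riverbend T1 block (6 at 21) → 14 left.
Ridge Plot/T1 (20): +4 → 10 left.
Hill Ranch T1 at 17: fill all 5 → 5 left.
Hill Ranch/T2: +5 of 12 at 16; pool empty.
Total = 25×7 + 21×6 + 20×4 + 17×5 + 16×5 = 546.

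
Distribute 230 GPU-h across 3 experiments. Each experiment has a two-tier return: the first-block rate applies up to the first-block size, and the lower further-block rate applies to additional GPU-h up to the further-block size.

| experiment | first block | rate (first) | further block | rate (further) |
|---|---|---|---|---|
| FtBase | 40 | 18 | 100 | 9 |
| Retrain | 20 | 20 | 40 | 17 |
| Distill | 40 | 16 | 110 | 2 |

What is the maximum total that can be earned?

Order all 6 blocks by rate: Retrain/first 20 > FtBase/first 18 > Retrain/second 17 > Distill/first 16 > FtBase/second 9 > Distill/second 2.
Retrain/first (20): +20 — 210 left.
FtBase first at 18: fill all 40 — 170 left.
Retrain/second (17): +40 — 130 left.
Distill first at 16: fill all 40 — 90 left.
FtBase/second: +90 of 100 at 9; pool empty.
Total = 20×20 + 18×40 + 17×40 + 16×40 + 9×90 = 3250.

3250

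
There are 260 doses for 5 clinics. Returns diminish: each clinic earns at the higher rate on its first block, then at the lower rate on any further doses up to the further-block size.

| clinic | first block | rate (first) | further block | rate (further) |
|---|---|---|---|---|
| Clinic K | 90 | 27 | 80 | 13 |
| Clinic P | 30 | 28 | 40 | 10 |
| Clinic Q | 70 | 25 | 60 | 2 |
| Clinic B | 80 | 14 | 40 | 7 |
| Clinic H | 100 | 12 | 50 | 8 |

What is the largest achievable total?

Treat each block as its own option and order by rate: Clinic P/first 28 > Clinic K/first 27 > Clinic Q/first 25 > Clinic B/first 14 > Clinic K/second 13 > Clinic H/first 12 > Clinic P/second 10 > Clinic H/second 8 > Clinic B/second 7 > Clinic Q/second 2.
Fill Clinic P first block (30 at 28) ; 230 left.
Clinic K first at 27: fill all 90 ; 140 left.
Clinic Q/first (25): +70 ; 70 left.
Clinic B first at 14: only 70 left, fill 70.
Total = 28×30 + 27×90 + 25×70 + 14×70 = 6000.

6000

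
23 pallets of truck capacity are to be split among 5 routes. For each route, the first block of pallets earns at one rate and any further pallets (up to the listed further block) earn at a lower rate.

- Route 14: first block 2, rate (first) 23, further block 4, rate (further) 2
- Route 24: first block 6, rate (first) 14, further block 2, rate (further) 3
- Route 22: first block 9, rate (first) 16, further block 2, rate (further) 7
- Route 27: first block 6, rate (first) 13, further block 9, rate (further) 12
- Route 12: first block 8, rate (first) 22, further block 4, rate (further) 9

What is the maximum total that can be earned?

422

Rank every tier by rate: Route 14/first 23 > Route 12/first 22 > Route 22/first 16 > Route 24/first 14 > Route 27/first 13 > Route 27/second 12 > Route 12/second 9 > Route 22/second 7 > Route 24/second 3 > Route 14/second 2.
Route 14/first (23): +2 ; 21 left.
Route 12 first at 22: fill all 8 ; 13 left.
Fill Route 22 first block (9 at 16) ; 4 left.
Route 24/first: +4 of 6 at 14; pool empty.
Total = 23×2 + 22×8 + 16×9 + 14×4 = 422.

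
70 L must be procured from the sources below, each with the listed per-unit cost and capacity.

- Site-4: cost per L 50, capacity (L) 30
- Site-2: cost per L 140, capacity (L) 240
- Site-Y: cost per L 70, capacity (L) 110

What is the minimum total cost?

Fill from the cheapest source first.
Site-4 at 50: take all 30 L — 40 still needed.
Site-Y (70): take the remaining 40 — done.
Site-2: unused.
Cost = 30×50 + 40×70 = 4300.

4300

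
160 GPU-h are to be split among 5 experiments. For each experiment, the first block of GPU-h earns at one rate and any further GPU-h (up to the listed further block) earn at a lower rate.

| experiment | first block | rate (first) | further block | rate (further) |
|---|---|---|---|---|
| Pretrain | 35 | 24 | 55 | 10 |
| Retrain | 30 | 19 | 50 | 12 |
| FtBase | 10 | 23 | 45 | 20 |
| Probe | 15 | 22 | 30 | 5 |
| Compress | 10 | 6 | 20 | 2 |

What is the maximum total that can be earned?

3170

Treat each block as its own option and order by rate: Pretrain/T1 24 > FtBase/T1 23 > Probe/T1 22 > FtBase/T2 20 > Retrain/T1 19 > Retrain/T2 12 > Pretrain/T2 10 > Compress/T1 6 > Probe/T2 5 > Compress/T2 2.
Fill Pretrain T1 block (35 at 24) — 125 left.
Fill FtBase T1 block (10 at 23) — 115 left.
Probe T1 at 22: fill all 15 — 100 left.
Fill FtBase T2 block (45 at 20) — 55 left.
Retrain/T1 (19): +30 — 25 left.
Retrain/T2: +25 of 50 at 12; pool empty.
Total = 24×35 + 23×10 + 22×15 + 20×45 + 19×30 + 12×25 = 3170.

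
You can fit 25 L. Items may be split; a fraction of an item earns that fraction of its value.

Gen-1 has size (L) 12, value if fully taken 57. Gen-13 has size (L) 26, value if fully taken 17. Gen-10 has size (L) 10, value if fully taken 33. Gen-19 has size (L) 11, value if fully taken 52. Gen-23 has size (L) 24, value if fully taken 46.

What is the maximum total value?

115.6

Sort by value density: Gen-1 57/12≈4.75, Gen-19 52/11≈4.73, Gen-10 33/10≈3.3, Gen-23 46/24≈1.92, Gen-13 17/26≈0.654.
Gen-1: take in full, 12 L for value 57 ; 13 left.
Gen-19: take in full, 11 L for value 52 ; 2 left.
Only 2 L remain; take 2/10 of Gen-10 for value 33×2/10 = 6.6.
Total value = 115.6.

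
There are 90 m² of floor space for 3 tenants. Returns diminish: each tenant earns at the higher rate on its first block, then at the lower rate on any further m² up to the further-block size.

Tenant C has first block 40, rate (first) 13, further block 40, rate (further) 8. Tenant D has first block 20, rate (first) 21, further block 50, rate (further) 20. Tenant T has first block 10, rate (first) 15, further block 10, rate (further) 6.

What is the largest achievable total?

1700

Rank every tier by rate: Tenant D/first 21 > Tenant D/second 20 > Tenant T/first 15 > Tenant C/first 13 > Tenant C/second 8 > Tenant T/second 6.
Tenant D first at 21: fill all 20 — 70 left.
Tenant D/second (20): +50 — 20 left.
Fill Tenant T first block (10 at 15) — 10 left.
Tenant C/first: +10 of 40 at 13; pool empty.
Total = 21×20 + 20×50 + 15×10 + 13×10 = 1700.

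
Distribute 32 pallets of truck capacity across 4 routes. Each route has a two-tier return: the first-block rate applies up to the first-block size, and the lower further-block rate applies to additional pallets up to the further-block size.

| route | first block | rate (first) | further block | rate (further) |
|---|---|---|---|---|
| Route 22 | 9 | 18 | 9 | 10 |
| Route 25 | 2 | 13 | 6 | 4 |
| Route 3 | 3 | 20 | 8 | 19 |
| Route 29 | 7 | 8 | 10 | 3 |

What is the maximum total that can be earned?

Order all 8 blocks by rate: Route 3/tier1 20 > Route 3/tier2 19 > Route 22/tier1 18 > Route 25/tier1 13 > Route 22/tier2 10 > Route 29/tier1 8 > Route 25/tier2 4 > Route 29/tier2 3.
Route 3/tier1 (20): +3 ; 29 left.
Route 3 tier2 at 19: fill all 8 ; 21 left.
Route 22/tier1 (18): +9 ; 12 left.
Route 25 tier1 at 13: fill all 2 ; 10 left.
Fill Route 22 tier2 block (9 at 10) ; 1 left.
Route 29/tier1: +1 of 7 at 8; pool empty.
Total = 20×3 + 19×8 + 18×9 + 13×2 + 10×9 + 8×1 = 498.

498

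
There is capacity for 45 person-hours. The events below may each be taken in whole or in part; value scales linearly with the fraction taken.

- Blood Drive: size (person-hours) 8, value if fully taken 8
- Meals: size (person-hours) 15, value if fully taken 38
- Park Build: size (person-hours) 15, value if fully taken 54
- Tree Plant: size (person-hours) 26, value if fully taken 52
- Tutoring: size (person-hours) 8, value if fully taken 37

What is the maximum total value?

Rank by value-to-size ratio: Tutoring 37/8≈4.62, Park Build 54/15≈3.6, Meals 38/15≈2.53, Tree Plant 52/26≈2, Blood Drive 8/8≈1.
Take all of Tutoring (8 person-hours, value 37) ; 37 person-hours left.
All 15 person-hours of Park Build fit (value 54) ; 22 remain.
Take all of Meals (15 person-hours, value 38) ; 7 person-hours left.
Only 7 person-hours remain; take 7/26 of Tree Plant for value 52×7/26 = 14.
Total value = 143.

143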